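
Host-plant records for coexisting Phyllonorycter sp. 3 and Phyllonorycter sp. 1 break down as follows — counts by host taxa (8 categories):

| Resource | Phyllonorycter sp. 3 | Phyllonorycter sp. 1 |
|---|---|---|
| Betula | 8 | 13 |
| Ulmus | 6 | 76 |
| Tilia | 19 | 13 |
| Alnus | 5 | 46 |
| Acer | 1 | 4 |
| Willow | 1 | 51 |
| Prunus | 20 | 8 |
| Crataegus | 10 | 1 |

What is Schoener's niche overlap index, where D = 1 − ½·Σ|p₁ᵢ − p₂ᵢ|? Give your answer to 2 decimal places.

0.35

Proportions for Phyllonorycter sp. 3 (n=70): 8/70=0.1143, 6/70=0.0857, 19/70=0.2714, 5/70=0.0714, 1/70=0.0143, 1/70=0.0143, 20/70=0.2857, 10/70=0.1429
Proportions for Phyllonorycter sp. 1 (n=212): 13/212=0.0613, 76/212=0.3585, 13/212=0.0613, 46/212=0.2170, 4/212=0.0189, 51/212=0.2406, 8/212=0.0377, 1/212=0.0047
Σ|p₁ᵢ − p₂ᵢ| = 0.0530 + 0.2728 + 0.2101 + 0.1456 + 0.0046 + 0.2263 + 0.2480 + 0.1382 = 1.2986
D = 1 − ½ × 1.2986 = 1 − 0.64930 = 0.35070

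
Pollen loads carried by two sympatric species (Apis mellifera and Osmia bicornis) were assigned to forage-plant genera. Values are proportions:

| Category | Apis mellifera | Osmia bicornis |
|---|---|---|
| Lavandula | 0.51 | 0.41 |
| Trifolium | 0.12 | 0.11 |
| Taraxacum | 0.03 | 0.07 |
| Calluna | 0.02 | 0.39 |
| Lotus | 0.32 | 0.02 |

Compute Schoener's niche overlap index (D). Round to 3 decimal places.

0.590

Σ|p₁ᵢ − p₂ᵢ| = 0.10 + 0.01 + 0.04 + 0.37 + 0.30 = 0.82
D = 1 − ½ × 0.82 = 1 − 0.410 = 0.59000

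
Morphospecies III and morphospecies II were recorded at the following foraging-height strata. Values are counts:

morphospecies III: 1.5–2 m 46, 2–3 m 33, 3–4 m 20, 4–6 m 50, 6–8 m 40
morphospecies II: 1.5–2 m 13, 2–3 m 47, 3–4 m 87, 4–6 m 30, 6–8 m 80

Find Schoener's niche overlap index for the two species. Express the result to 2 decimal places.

Proportions for morphospecies III (n=189): 46/189=0.2434, 33/189=0.1746, 20/189=0.1058, 50/189=0.2646, 40/189=0.2116
Proportions for morphospecies II (n=257): 13/257=0.0506, 47/257=0.1829, 87/257=0.3385, 30/257=0.1167, 80/257=0.3113
Σ|p₁ᵢ − p₂ᵢ| = 0.1928 + 0.0083 + 0.2327 + 0.1479 + 0.0997 = 0.6814
D = 1 − ½ × 0.6814 = 1 − 0.34070 = 0.65930

0.66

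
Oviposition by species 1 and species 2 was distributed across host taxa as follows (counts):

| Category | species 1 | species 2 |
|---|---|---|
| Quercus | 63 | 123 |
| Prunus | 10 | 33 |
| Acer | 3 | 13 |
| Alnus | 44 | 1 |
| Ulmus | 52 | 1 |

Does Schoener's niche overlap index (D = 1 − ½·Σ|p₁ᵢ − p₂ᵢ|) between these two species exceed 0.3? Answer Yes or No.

Yes

Proportions for species 1 (n=172): 63/172=0.3663, 10/172=0.0581, 3/172=0.0174, 44/172=0.2558, 52/172=0.3023
Proportions for species 2 (n=171): 123/171=0.7193, 33/171=0.1930, 13/171=0.0760, 1/171=0.0058, 1/171=0.0058
Σ|p₁ᵢ − p₂ᵢ| = 0.3530 + 0.1349 + 0.0586 + 0.2500 + 0.2965 = 1.0930
D = 1 − ½ × 1.0930 = 1 − 0.54650 = 0.45350
D = 0.45350 > 0.3 → Yes.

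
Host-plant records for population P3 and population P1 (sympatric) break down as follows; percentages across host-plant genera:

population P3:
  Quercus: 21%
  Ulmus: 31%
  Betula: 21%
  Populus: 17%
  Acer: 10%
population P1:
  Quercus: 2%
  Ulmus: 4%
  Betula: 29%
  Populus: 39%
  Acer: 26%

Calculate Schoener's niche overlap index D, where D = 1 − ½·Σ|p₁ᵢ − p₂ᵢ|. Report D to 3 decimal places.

0.540

Convert percentages to proportions (divide by 100).
Σ|p₁ᵢ − p₂ᵢ| = 0.19 + 0.27 + 0.08 + 0.22 + 0.16 = 0.92
D = 1 − ½ × 0.92 = 1 − 0.460 = 0.54000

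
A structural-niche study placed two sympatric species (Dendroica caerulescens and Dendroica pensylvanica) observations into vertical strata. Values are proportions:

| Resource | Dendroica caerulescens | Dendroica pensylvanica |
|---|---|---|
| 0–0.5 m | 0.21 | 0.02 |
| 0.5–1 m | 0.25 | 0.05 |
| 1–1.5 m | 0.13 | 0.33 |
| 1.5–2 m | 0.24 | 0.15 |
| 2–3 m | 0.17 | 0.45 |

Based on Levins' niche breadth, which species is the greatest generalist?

Σp_caerᵢ² = 0.21² + 0.25² + 0.13² + 0.24² + 0.17² = 0.0441 + 0.0625 + 0.0169 + 0.0576 + 0.0289 = 0.2100
B_caer = 1 / 0.2100 = 4.7619
Σp_pensᵢ² = 0.02² + 0.05² + 0.33² + 0.15² + 0.45² = 0.0004 + 0.0025 + 0.1089 + 0.0225 + 0.2025 = 0.3368
B_pens = 1 / 0.3368 = 2.9691
Highest B → broadest niche (most generalist): Dendroica caerulescens (B = 4.76).

Dendroica caerulescens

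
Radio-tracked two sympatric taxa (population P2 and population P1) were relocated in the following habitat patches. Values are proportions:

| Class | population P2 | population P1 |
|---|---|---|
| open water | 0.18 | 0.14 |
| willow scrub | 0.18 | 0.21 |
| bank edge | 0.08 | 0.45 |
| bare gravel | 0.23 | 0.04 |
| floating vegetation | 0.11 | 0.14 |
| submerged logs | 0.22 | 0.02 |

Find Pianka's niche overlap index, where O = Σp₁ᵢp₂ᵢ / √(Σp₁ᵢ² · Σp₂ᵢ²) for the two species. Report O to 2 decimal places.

Σ p₁ᵢp₂ᵢ = 0.0252 + 0.0378 + 0.0360 + 0.0092 + 0.0154 + 0.0044 = 0.1280
Σp_1ᵢ² = 0.18² + 0.18² + 0.08² + 0.23² + 0.11² + 0.22² = 0.0324 + 0.0324 + 0.0064 + 0.0529 + 0.0121 + 0.0484 = 0.1846
Σp_2ᵢ² = 0.14² + 0.21² + 0.45² + 0.04² + 0.14² + 0.02² = 0.0196 + 0.0441 + 0.2025 + 0.0016 + 0.0196 + 0.0004 = 0.2878
O = 0.1280 / √(0.1846 × 0.2878) = 0.1280 / 0.23049 = 0.5553

0.56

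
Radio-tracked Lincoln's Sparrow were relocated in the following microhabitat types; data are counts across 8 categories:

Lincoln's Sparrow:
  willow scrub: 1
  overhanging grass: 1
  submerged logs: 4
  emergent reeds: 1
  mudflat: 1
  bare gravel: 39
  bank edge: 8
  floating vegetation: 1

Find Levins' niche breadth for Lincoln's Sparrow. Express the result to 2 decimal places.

Proportions for Lincoln's Sparrow (n=56): 1/56=0.0179, 1/56=0.0179, 4/56=0.0714, 1/56=0.0179, 1/56=0.0179, 39/56=0.6964, 8/56=0.1429, 1/56=0.0179
Σpᵢ² = 0.0179² + 0.0179² + 0.0714² + 0.0179² + 0.0179² + 0.6964² + 0.1429² + 0.0179² = 0.000320 + 0.000320 + 0.005098 + 0.000320 + 0.000320 + 0.484973 + 0.020420 + 0.000320 = 0.512091
B = 1 / 0.512091 = 1.9528

1.95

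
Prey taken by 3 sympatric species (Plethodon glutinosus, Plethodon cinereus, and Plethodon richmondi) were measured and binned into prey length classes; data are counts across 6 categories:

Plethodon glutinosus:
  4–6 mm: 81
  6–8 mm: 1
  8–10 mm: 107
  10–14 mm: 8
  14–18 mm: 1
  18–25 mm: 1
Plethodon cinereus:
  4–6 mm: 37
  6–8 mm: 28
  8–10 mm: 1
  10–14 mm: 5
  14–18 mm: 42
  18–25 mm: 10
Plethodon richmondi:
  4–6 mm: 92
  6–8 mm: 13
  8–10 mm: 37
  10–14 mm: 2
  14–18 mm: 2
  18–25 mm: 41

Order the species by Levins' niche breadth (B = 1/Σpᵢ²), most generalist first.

Proportions for Plethodon glutinosus (n=199): 81/199=0.4070, 1/199=0.0050, 107/199=0.5377, 8/199=0.0402, 1/199=0.0050, 1/199=0.0050
Proportions for Plethodon cinereus (n=123): 37/123=0.3008, 28/123=0.2276, 1/123=0.0081, 5/123=0.0407, 42/123=0.3415, 10/123=0.0813
Proportions for Plethodon richmondi (n=187): 92/187=0.4920, 13/187=0.0695, 37/187=0.1979, 2/187=0.0107, 2/187=0.0107, 41/187=0.2193
Σp_glutᵢ² = 0.4070² + 0.0050² + 0.5377² + 0.0402² + 0.0050² + 0.0050² = 0.165649 + 0.000025 + 0.289121 + 0.001616 + 0.000025 + 0.000025 = 0.456461
B_glut = 1 / 0.456461 = 2.1908
Σp_cineᵢ² = 0.3008² + 0.2276² + 0.0081² + 0.0407² + 0.3415² + 0.0813² = 0.090481 + 0.051802 + 0.000066 + 0.001656 + 0.116622 + 0.006610 = 0.267237
B_cine = 1 / 0.267237 = 3.7420
Σp_richᵢ² = 0.4920² + 0.0695² + 0.1979² + 0.0107² + 0.0107² + 0.2193² = 0.242064 + 0.004830 + 0.039164 + 0.000114 + 0.000114 + 0.048092 = 0.334378
B_rich = 1 / 0.334378 = 2.9906
Ranking by B (broadest → narrowest): Plethodon cinereus (3.74) > Plethodon richmondi (2.99) > Plethodon glutinosus (2.19)

Plethodon cinereus > Plethodon richmondi > Plethodon glutinosus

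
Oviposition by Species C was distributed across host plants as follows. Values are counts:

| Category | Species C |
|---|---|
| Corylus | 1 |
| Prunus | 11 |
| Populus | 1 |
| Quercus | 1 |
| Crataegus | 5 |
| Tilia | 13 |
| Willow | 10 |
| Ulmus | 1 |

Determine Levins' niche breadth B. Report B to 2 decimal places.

Proportions for Species C (n=43): 1/43=0.0233, 11/43=0.2558, 1/43=0.0233, 1/43=0.0233, 5/43=0.1163, 13/43=0.3023, 10/43=0.2326, 1/43=0.0233
Σpᵢ² = 0.0233² + 0.2558² + 0.0233² + 0.0233² + 0.1163² + 0.3023² + 0.2326² + 0.0233² = 0.000543 + 0.065434 + 0.000543 + 0.000543 + 0.013526 + 0.091385 + 0.054103 + 0.000543 = 0.226620
B = 1 / 0.226620 = 4.4127

4.41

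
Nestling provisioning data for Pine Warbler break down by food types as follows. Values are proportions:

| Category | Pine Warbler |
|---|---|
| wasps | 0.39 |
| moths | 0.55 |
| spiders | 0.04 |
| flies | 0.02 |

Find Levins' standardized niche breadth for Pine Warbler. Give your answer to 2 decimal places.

0.40

Σpᵢ² = 0.39² + 0.55² + 0.04² + 0.02² = 0.1521 + 0.3025 + 0.0016 + 0.0004 = 0.4566
B = 1 / 0.4566 = 2.1901
Bₛ = (B − 1)/(n − 1) = (2.1901 − 1)/(4 − 1) = 1.1901/3 = 0.3967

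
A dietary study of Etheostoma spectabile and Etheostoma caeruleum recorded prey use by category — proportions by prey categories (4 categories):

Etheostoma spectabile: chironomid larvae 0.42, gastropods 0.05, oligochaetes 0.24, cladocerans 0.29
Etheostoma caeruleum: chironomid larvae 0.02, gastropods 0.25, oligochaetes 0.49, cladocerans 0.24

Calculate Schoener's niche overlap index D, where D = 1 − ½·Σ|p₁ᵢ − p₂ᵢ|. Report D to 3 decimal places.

Σ|p₁ᵢ − p₂ᵢ| = 0.40 + 0.20 + 0.25 + 0.05 = 0.90
D = 1 − ½ × 0.90 = 1 − 0.450 = 0.55000

0.550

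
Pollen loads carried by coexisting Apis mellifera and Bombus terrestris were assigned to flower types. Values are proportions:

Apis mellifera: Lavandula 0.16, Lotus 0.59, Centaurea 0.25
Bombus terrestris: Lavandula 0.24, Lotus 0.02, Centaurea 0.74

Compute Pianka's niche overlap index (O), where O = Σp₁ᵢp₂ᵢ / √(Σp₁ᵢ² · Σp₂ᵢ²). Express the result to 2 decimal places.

0.46

Σ p₁ᵢp₂ᵢ = 0.0384 + 0.0118 + 0.1850 = 0.2352
Σp_1ᵢ² = 0.16² + 0.59² + 0.25² = 0.0256 + 0.3481 + 0.0625 = 0.4362
Σp_2ᵢ² = 0.24² + 0.02² + 0.74² = 0.0576 + 0.0004 + 0.5476 = 0.6056
O = 0.2352 / √(0.4362 × 0.6056) = 0.2352 / 0.51397 = 0.4576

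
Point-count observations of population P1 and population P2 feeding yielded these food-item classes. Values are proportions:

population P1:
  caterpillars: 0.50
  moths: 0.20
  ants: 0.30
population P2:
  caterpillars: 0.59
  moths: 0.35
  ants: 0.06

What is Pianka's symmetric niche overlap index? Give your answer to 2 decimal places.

Σ p₁ᵢp₂ᵢ = 0.2950 + 0.0700 + 0.0180 = 0.3830
Σp_1ᵢ² = 0.50² + 0.20² + 0.30² = 0.2500 + 0.0400 + 0.0900 = 0.3800
Σp_2ᵢ² = 0.59² + 0.35² + 0.06² = 0.3481 + 0.1225 + 0.0036 = 0.4742
O = 0.3830 / √(0.3800 × 0.4742) = 0.3830 / 0.42449 = 0.9023

0.90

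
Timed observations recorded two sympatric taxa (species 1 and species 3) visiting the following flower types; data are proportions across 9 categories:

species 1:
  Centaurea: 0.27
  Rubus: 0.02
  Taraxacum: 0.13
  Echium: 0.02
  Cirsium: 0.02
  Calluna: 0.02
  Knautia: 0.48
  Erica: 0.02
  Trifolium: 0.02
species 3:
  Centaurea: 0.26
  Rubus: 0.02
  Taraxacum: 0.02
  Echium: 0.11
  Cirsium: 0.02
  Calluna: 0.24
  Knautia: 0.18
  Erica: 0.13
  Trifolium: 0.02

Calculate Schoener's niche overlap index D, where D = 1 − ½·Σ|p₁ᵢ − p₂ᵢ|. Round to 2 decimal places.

0.58

Σ|p₁ᵢ − p₂ᵢ| = 0.01 + 0.00 + 0.11 + 0.09 + 0.00 + 0.22 + 0.30 + 0.11 + 0.00 = 0.84
D = 1 − ½ × 0.84 = 1 − 0.420 = 0.5800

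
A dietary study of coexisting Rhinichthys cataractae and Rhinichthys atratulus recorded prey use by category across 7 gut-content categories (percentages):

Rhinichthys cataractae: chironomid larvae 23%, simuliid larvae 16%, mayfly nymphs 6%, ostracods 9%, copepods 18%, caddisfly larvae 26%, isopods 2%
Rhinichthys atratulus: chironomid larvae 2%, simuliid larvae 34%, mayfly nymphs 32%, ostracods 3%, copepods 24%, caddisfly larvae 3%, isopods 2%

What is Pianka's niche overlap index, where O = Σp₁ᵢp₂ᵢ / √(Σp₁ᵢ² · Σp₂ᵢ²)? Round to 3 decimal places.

Convert percentages to proportions (divide by 100).
Σ p₁ᵢp₂ᵢ = 0.0046 + 0.0544 + 0.0192 + 0.0027 + 0.0432 + 0.0078 + 0.0004 = 0.1323
Σp_1ᵢ² = 0.23² + 0.16² + 0.06² + 0.09² + 0.18² + 0.26² + 0.02² = 0.0529 + 0.0256 + 0.0036 + 0.0081 + 0.0324 + 0.0676 + 0.0004 = 0.1906
Σp_2ᵢ² = 0.02² + 0.34² + 0.32² + 0.03² + 0.24² + 0.03² + 0.02² = 0.0004 + 0.1156 + 0.1024 + 0.0009 + 0.0576 + 0.0009 + 0.0004 = 0.2782
O = 0.1323 / √(0.1906 × 0.2782) = 0.1323 / 0.230271 = 0.57454

0.575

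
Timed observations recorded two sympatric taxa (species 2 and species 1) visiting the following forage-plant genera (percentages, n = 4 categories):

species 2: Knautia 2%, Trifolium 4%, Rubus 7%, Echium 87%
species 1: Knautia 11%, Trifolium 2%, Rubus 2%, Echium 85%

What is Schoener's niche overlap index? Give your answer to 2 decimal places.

0.91

Convert percentages to proportions (divide by 100).
Σ|p₁ᵢ − p₂ᵢ| = 0.09 + 0.02 + 0.05 + 0.02 = 0.18
D = 1 − ½ × 0.18 = 1 − 0.090 = 0.9100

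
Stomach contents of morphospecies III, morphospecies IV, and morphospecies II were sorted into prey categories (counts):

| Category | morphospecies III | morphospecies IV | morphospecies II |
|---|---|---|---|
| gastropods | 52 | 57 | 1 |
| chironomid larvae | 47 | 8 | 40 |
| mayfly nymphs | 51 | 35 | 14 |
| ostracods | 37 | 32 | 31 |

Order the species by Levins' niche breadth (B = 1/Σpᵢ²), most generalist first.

Proportions for morphospecies III (n=187): 52/187=0.2781, 47/187=0.2513, 51/187=0.2727, 37/187=0.1979
Proportions for morphospecies IV (n=132): 57/132=0.4318, 8/132=0.0606, 35/132=0.2652, 32/132=0.2424
Proportions for morphospecies II (n=86): 1/86=0.0116, 40/86=0.4651, 14/86=0.1628, 31/86=0.3605
Σp_IIIᵢ² = 0.2781² + 0.2513² + 0.2727² + 0.1979² = 0.077340 + 0.063152 + 0.074365 + 0.039164 = 0.254021
B_III = 1 / 0.254021 = 3.9367
Σp_IVᵢ² = 0.4318² + 0.0606² + 0.2652² + 0.2424² = 0.186451 + 0.003672 + 0.070331 + 0.058758 = 0.319212
B_IV = 1 / 0.319212 = 3.1327
Σp_IIᵢ² = 0.0116² + 0.4651² + 0.1628² + 0.3605² = 0.000135 + 0.216318 + 0.026504 + 0.129960 = 0.372917
B_II = 1 / 0.372917 = 2.6816
Ranking by B (broadest → narrowest): morphospecies III (3.94) > morphospecies IV (3.13) > morphospecies II (2.68)

morphospecies III > morphospecies IV > morphospecies II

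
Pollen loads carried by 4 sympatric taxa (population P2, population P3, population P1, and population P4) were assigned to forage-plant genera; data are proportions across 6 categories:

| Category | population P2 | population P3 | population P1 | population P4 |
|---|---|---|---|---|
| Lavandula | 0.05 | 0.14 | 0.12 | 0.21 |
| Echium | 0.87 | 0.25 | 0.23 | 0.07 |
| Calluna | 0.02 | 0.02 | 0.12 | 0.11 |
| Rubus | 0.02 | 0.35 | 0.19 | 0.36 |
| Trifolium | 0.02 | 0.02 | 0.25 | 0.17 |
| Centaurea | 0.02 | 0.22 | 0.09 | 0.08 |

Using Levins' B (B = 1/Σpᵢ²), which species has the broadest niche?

Σp_P2ᵢ² = 0.05² + 0.87² + 0.02² + 0.02² + 0.02² + 0.02² = 0.0025 + 0.7569 + 0.0004 + 0.0004 + 0.0004 + 0.0004 = 0.7610
B_P2 = 1 / 0.7610 = 1.3141
Σp_P3ᵢ² = 0.14² + 0.25² + 0.02² + 0.35² + 0.02² + 0.22² = 0.0196 + 0.0625 + 0.0004 + 0.1225 + 0.0004 + 0.0484 = 0.2538
B_P3 = 1 / 0.2538 = 3.9401
Σp_P1ᵢ² = 0.12² + 0.23² + 0.12² + 0.19² + 0.25² + 0.09² = 0.0144 + 0.0529 + 0.0144 + 0.0361 + 0.0625 + 0.0081 = 0.1884
B_P1 = 1 / 0.1884 = 5.3079
Σp_P4ᵢ² = 0.21² + 0.07² + 0.11² + 0.36² + 0.17² + 0.08² = 0.0441 + 0.0049 + 0.0121 + 0.1296 + 0.0289 + 0.0064 = 0.2260
B_P4 = 1 / 0.2260 = 4.4248
Highest B → broadest niche (most generalist): population P1 (B = 5.31).

population P1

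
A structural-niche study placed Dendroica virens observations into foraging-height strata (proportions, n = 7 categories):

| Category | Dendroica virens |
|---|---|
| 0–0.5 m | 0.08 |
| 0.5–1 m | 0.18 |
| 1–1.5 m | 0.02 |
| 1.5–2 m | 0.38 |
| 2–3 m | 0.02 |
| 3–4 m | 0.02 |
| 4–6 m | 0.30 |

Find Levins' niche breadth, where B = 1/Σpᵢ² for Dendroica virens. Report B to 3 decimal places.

3.644

Σpᵢ² = 0.08² + 0.18² + 0.02² + 0.38² + 0.02² + 0.02² + 0.30² = 0.0064 + 0.0324 + 0.0004 + 0.1444 + 0.0004 + 0.0004 + 0.0900 = 0.2744
B = 1 / 0.2744 = 3.64431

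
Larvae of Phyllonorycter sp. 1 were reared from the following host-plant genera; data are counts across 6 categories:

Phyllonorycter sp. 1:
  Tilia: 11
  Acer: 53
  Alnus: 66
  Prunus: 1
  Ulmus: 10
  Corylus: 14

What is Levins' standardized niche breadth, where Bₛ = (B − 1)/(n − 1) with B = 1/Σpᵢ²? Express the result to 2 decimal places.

Proportions for Phyllonorycter sp. 1 (n=155): 11/155=0.0710, 53/155=0.3419, 66/155=0.4258, 1/155=0.0065, 10/155=0.0645, 14/155=0.0903
Σpᵢ² = 0.0710² + 0.3419² + 0.4258² + 0.0065² + 0.0645² + 0.0903² = 0.005041 + 0.116896 + 0.181306 + 0.000042 + 0.004160 + 0.008154 = 0.315599
B = 1 / 0.315599 = 3.1686
Bₛ = (B − 1)/(n − 1) = (3.1686 − 1)/(6 − 1) = 2.1686/5 = 0.4337

0.43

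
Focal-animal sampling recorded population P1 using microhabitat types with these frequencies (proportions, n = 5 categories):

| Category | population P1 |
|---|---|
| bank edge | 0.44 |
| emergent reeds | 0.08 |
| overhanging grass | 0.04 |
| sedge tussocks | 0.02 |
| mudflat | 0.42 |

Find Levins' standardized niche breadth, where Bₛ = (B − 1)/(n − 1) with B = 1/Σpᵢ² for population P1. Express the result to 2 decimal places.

0.41

Σpᵢ² = 0.44² + 0.08² + 0.04² + 0.02² + 0.42² = 0.1936 + 0.0064 + 0.0016 + 0.0004 + 0.1764 = 0.3784
B = 1 / 0.3784 = 2.6427
Bₛ = (B − 1)/(n − 1) = (2.6427 − 1)/(5 − 1) = 1.6427/4 = 0.4107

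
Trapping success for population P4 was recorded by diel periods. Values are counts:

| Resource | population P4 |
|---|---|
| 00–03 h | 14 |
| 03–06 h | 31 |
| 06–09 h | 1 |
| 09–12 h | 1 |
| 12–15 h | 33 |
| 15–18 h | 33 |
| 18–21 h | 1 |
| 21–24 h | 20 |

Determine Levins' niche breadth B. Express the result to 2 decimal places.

Proportions for population P4 (n=134): 14/134=0.1045, 31/134=0.2313, 1/134=0.0075, 1/134=0.0075, 33/134=0.2463, 33/134=0.2463, 1/134=0.0075, 20/134=0.1493
Σpᵢ² = 0.1045² + 0.2313² + 0.0075² + 0.0075² + 0.2463² + 0.2463² + 0.0075² + 0.1493² = 0.010920 + 0.053500 + 0.000056 + 0.000056 + 0.060664 + 0.060664 + 0.000056 + 0.022290 = 0.208206
B = 1 / 0.208206 = 4.8029

4.80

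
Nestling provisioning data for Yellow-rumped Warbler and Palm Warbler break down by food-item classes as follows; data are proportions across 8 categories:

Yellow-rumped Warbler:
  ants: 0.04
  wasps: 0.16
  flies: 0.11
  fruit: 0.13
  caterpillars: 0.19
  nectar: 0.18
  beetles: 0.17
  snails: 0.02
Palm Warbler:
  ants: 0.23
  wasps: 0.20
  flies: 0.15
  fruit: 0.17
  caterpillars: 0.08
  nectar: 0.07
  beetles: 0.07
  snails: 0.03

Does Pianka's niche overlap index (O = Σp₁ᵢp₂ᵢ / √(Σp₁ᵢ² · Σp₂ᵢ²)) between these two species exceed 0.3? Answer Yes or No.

Yes

Σ p₁ᵢp₂ᵢ = 0.0092 + 0.0320 + 0.0165 + 0.0221 + 0.0152 + 0.0126 + 0.0119 + 0.0006 = 0.1201
Σp_1ᵢ² = 0.04² + 0.16² + 0.11² + 0.13² + 0.19² + 0.18² + 0.17² + 0.02² = 0.0016 + 0.0256 + 0.0121 + 0.0169 + 0.0361 + 0.0324 + 0.0289 + 0.0004 = 0.1540
Σp_2ᵢ² = 0.23² + 0.20² + 0.15² + 0.17² + 0.08² + 0.07² + 0.07² + 0.03² = 0.0529 + 0.0400 + 0.0225 + 0.0289 + 0.0064 + 0.0049 + 0.0049 + 0.0009 = 0.1614
O = 0.1201 / √(0.1540 × 0.1614) = 0.1201 / 0.15766 = 0.7618
O = 0.7618 > 0.3 → Yes.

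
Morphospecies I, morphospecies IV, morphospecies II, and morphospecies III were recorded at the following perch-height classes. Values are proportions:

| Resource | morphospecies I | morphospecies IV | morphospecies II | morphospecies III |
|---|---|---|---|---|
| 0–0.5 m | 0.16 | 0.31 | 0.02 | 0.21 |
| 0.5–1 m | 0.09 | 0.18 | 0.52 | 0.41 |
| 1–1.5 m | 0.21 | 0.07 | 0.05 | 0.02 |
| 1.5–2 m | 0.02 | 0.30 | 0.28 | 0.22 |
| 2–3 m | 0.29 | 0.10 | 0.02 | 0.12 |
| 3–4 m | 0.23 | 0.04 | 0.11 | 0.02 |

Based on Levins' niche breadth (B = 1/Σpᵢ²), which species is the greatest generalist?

morphospecies I

Σp_Iᵢ² = 0.16² + 0.09² + 0.21² + 0.02² + 0.29² + 0.23² = 0.0256 + 0.0081 + 0.0441 + 0.0004 + 0.0841 + 0.0529 = 0.2152
B_I = 1 / 0.2152 = 4.6468
Σp_IVᵢ² = 0.31² + 0.18² + 0.07² + 0.30² + 0.10² + 0.04² = 0.0961 + 0.0324 + 0.0049 + 0.0900 + 0.0100 + 0.0016 = 0.2350
B_IV = 1 / 0.2350 = 4.2553
Σp_IIᵢ² = 0.02² + 0.52² + 0.05² + 0.28² + 0.02² + 0.11² = 0.0004 + 0.2704 + 0.0025 + 0.0784 + 0.0004 + 0.0121 = 0.3642
B_II = 1 / 0.3642 = 2.7457
Σp_IIIᵢ² = 0.21² + 0.41² + 0.02² + 0.22² + 0.12² + 0.02² = 0.0441 + 0.1681 + 0.0004 + 0.0484 + 0.0144 + 0.0004 = 0.2758
B_III = 1 / 0.2758 = 3.6258
Highest B → broadest niche (most generalist): morphospecies I (B = 4.65).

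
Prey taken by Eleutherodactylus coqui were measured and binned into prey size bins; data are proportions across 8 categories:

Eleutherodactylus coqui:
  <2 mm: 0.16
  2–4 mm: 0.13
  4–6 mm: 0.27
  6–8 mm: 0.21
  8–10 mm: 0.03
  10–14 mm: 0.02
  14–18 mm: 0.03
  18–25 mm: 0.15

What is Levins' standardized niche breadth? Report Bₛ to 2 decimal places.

0.63

Σpᵢ² = 0.16² + 0.13² + 0.27² + 0.21² + 0.03² + 0.02² + 0.03² + 0.15² = 0.0256 + 0.0169 + 0.0729 + 0.0441 + 0.0009 + 0.0004 + 0.0009 + 0.0225 = 0.1842
B = 1 / 0.1842 = 5.4289
Bₛ = (B − 1)/(n − 1) = (5.4289 − 1)/(8 − 1) = 4.4289/7 = 0.6327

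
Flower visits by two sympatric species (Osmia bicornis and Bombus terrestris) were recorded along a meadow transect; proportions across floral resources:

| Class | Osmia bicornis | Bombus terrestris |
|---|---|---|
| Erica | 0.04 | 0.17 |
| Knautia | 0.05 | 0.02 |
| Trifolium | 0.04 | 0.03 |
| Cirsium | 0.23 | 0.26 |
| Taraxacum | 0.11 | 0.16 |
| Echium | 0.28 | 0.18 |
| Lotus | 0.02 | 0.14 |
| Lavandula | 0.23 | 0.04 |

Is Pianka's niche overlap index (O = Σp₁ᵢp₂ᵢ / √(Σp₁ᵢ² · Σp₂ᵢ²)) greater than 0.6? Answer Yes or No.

Yes

Σ p₁ᵢp₂ᵢ = 0.0068 + 0.0010 + 0.0012 + 0.0598 + 0.0176 + 0.0504 + 0.0028 + 0.0092 = 0.1488
Σp_1ᵢ² = 0.04² + 0.05² + 0.04² + 0.23² + 0.11² + 0.28² + 0.02² + 0.23² = 0.0016 + 0.0025 + 0.0016 + 0.0529 + 0.0121 + 0.0784 + 0.0004 + 0.0529 = 0.2024
Σp_2ᵢ² = 0.17² + 0.02² + 0.03² + 0.26² + 0.16² + 0.18² + 0.14² + 0.04² = 0.0289 + 0.0004 + 0.0009 + 0.0676 + 0.0256 + 0.0324 + 0.0196 + 0.0016 = 0.1770
O = 0.1488 / √(0.2024 × 0.1770) = 0.1488 / 0.18927 = 0.7862
O = 0.7862 > 0.6 → Yes.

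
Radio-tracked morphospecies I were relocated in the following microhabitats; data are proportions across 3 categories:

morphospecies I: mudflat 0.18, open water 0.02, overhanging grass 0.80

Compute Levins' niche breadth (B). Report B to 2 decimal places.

1.49

Σpᵢ² = 0.18² + 0.02² + 0.80² = 0.0324 + 0.0004 + 0.6400 = 0.6728
B = 1 / 0.6728 = 1.4863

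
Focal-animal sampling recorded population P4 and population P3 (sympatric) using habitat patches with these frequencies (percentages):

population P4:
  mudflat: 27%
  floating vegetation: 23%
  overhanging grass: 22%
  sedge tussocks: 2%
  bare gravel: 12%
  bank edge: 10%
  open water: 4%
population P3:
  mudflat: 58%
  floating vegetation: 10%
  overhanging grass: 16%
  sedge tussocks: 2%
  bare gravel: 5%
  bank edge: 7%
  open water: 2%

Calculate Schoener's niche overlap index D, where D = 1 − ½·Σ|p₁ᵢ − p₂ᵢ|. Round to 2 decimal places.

0.69

Convert percentages to proportions (divide by 100).
Σ|p₁ᵢ − p₂ᵢ| = 0.31 + 0.13 + 0.06 + 0.00 + 0.07 + 0.03 + 0.02 = 0.62
D = 1 − ½ × 0.62 = 1 − 0.310 = 0.6900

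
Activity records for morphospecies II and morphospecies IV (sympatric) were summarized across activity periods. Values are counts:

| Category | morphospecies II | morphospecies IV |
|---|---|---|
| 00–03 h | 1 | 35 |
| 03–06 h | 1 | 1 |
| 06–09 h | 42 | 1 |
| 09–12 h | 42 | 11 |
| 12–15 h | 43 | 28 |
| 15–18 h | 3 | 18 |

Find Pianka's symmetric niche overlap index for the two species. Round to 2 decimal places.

Proportions for morphospecies II (n=132): 1/132=0.0076, 1/132=0.0076, 42/132=0.3182, 42/132=0.3182, 43/132=0.3258, 3/132=0.0227
Proportions for morphospecies IV (n=94): 35/94=0.3723, 1/94=0.0106, 1/94=0.0106, 11/94=0.1170, 28/94=0.2979, 18/94=0.1915
Σ p₁ᵢp₂ᵢ = 0.002829 + 0.000081 + 0.003373 + 0.037229 + 0.097056 + 0.004347 = 0.144915
Σp_1ᵢ² = 0.0076² + 0.0076² + 0.3182² + 0.3182² + 0.3258² + 0.0227² = 0.000058 + 0.000058 + 0.101251 + 0.101251 + 0.106146 + 0.000515 = 0.309279
Σp_2ᵢ² = 0.3723² + 0.0106² + 0.0106² + 0.1170² + 0.2979² + 0.1915² = 0.138607 + 0.000112 + 0.000112 + 0.013689 + 0.088744 + 0.036672 = 0.277936
O = 0.144915 / √(0.309279 × 0.277936) = 0.144915 / 0.2931890 = 0.4943

0.49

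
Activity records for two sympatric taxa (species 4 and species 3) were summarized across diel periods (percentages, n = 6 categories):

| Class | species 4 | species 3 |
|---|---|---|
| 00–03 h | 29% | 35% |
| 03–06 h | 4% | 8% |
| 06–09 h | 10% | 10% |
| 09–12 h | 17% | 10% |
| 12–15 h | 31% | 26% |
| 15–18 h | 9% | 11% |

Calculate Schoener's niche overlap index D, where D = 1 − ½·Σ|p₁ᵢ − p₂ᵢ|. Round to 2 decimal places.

Convert percentages to proportions (divide by 100).
Σ|p₁ᵢ − p₂ᵢ| = 0.06 + 0.04 + 0.00 + 0.07 + 0.05 + 0.02 = 0.24
D = 1 − ½ × 0.24 = 1 − 0.120 = 0.8800

0.88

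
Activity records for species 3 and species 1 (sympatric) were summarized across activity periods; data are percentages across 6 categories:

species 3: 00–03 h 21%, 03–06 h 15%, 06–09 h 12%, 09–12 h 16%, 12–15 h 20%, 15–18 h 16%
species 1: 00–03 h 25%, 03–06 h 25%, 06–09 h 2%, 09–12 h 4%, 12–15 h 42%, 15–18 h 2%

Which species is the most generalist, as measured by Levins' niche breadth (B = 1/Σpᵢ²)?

species 3

Convert percentages to proportions (divide by 100).
Σp_3ᵢ² = 0.21² + 0.15² + 0.12² + 0.16² + 0.20² + 0.16² = 0.0441 + 0.0225 + 0.0144 + 0.0256 + 0.0400 + 0.0256 = 0.1722
B_3 = 1 / 0.1722 = 5.8072
Σp_1ᵢ² = 0.25² + 0.25² + 0.02² + 0.04² + 0.42² + 0.02² = 0.0625 + 0.0625 + 0.0004 + 0.0016 + 0.1764 + 0.0004 = 0.3038
B_1 = 1 / 0.3038 = 3.2916
Highest B → broadest niche (most generalist): species 3 (B = 5.81).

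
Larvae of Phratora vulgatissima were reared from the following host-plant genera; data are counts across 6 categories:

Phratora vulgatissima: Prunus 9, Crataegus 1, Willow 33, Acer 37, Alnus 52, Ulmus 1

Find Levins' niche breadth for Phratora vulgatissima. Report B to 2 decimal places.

Proportions for Phratora vulgatissima (n=133): 9/133=0.0677, 1/133=0.0075, 33/133=0.2481, 37/133=0.2782, 52/133=0.3910, 1/133=0.0075
Σpᵢ² = 0.0677² + 0.0075² + 0.2481² + 0.2782² + 0.3910² + 0.0075² = 0.004583 + 0.000056 + 0.061554 + 0.077395 + 0.152881 + 0.000056 = 0.296525
B = 1 / 0.296525 = 3.3724

3.37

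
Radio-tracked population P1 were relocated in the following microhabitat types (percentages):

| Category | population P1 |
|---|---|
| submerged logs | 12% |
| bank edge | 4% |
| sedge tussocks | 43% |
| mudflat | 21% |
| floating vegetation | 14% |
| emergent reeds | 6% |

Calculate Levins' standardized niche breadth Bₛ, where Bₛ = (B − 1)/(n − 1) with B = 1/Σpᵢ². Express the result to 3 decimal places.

0.546

Convert percentages to proportions (divide by 100).
Σpᵢ² = 0.12² + 0.04² + 0.43² + 0.21² + 0.14² + 0.06² = 0.0144 + 0.0016 + 0.1849 + 0.0441 + 0.0196 + 0.0036 = 0.2682
B = 1 / 0.2682 = 3.72856
Bₛ = (B − 1)/(n − 1) = (3.72856 − 1)/(6 − 1) = 2.72856/5 = 0.54571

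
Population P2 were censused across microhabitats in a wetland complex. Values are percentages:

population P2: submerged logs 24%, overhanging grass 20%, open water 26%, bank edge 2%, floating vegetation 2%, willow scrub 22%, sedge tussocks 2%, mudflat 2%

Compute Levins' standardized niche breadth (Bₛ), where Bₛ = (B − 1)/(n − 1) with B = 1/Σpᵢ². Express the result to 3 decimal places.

0.521

Convert percentages to proportions (divide by 100).
Σpᵢ² = 0.24² + 0.20² + 0.26² + 0.02² + 0.02² + 0.22² + 0.02² + 0.02² = 0.0576 + 0.0400 + 0.0676 + 0.0004 + 0.0004 + 0.0484 + 0.0004 + 0.0004 = 0.2152
B = 1 / 0.2152 = 4.64684
Bₛ = (B − 1)/(n − 1) = (4.64684 − 1)/(8 − 1) = 3.64684/7 = 0.52098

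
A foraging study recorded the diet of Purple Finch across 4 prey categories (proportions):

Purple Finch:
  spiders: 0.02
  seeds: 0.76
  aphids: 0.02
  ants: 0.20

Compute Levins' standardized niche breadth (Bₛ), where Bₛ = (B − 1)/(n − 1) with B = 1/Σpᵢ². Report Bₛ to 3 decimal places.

0.206

Σpᵢ² = 0.02² + 0.76² + 0.02² + 0.20² = 0.0004 + 0.5776 + 0.0004 + 0.0400 = 0.6184
B = 1 / 0.6184 = 1.61708
Bₛ = (B − 1)/(n − 1) = (1.61708 − 1)/(4 − 1) = 0.61708/3 = 0.20569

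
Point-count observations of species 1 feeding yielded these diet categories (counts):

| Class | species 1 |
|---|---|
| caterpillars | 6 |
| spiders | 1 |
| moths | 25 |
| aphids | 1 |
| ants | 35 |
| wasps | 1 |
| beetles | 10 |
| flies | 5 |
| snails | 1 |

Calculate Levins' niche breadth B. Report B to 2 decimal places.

Proportions for species 1 (n=85): 6/85=0.0706, 1/85=0.0118, 25/85=0.2941, 1/85=0.0118, 35/85=0.4118, 1/85=0.0118, 10/85=0.1176, 5/85=0.0588, 1/85=0.0118
Σpᵢ² = 0.0706² + 0.0118² + 0.2941² + 0.0118² + 0.4118² + 0.0118² + 0.1176² + 0.0588² + 0.0118² = 0.004984 + 0.000139 + 0.086495 + 0.000139 + 0.169579 + 0.000139 + 0.013830 + 0.003457 + 0.000139 = 0.278901
B = 1 / 0.278901 = 3.5855

3.59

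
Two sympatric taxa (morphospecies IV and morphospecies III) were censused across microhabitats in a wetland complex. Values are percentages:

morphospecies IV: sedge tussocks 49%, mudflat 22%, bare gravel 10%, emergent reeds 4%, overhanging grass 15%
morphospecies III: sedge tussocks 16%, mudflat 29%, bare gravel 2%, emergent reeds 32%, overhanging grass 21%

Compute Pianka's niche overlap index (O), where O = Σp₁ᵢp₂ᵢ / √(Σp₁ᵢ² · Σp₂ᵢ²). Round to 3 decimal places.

Convert percentages to proportions (divide by 100).
Σ p₁ᵢp₂ᵢ = 0.0784 + 0.0638 + 0.0020 + 0.0128 + 0.0315 = 0.1885
Σp_1ᵢ² = 0.49² + 0.22² + 0.10² + 0.04² + 0.15² = 0.2401 + 0.0484 + 0.0100 + 0.0016 + 0.0225 = 0.3226
Σp_2ᵢ² = 0.16² + 0.29² + 0.02² + 0.32² + 0.21² = 0.0256 + 0.0841 + 0.0004 + 0.1024 + 0.0441 = 0.2566
O = 0.1885 / √(0.3226 × 0.2566) = 0.1885 / 0.287714 = 0.65516

0.655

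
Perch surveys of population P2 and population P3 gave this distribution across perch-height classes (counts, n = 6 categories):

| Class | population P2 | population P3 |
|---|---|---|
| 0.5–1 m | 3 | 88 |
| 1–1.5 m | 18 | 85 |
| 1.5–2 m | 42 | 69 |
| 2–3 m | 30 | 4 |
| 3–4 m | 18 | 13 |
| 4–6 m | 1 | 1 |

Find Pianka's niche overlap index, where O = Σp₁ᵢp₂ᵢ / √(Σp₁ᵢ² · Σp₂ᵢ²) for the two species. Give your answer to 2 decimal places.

Proportions for population P2 (n=112): 3/112=0.0268, 18/112=0.1607, 42/112=0.3750, 30/112=0.2679, 18/112=0.1607, 1/112=0.0089
Proportions for population P3 (n=260): 88/260=0.3385, 85/260=0.3269, 69/260=0.2654, 4/260=0.0154, 13/260=0.0500, 1/260=0.0038
Σ p₁ᵢp₂ᵢ = 0.009072 + 0.052533 + 0.099525 + 0.004126 + 0.008035 + 0.000034 = 0.173325
Σp_1ᵢ² = 0.0268² + 0.1607² + 0.3750² + 0.2679² + 0.1607² + 0.0089² = 0.000718 + 0.025824 + 0.140625 + 0.071770 + 0.025824 + 0.000079 = 0.264840
Σp_2ᵢ² = 0.3385² + 0.3269² + 0.2654² + 0.0154² + 0.0500² + 0.0038² = 0.114582 + 0.106864 + 0.070437 + 0.000237 + 0.002500 + 0.000014 = 0.294634
O = 0.173325 / √(0.264840 × 0.294634) = 0.173325 / 0.2793401 = 0.6205

0.62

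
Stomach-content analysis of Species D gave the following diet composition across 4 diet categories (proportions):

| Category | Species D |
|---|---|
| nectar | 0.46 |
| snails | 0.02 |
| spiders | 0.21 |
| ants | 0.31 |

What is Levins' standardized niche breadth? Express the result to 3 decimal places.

Σpᵢ² = 0.46² + 0.02² + 0.21² + 0.31² = 0.2116 + 0.0004 + 0.0441 + 0.0961 = 0.3522
B = 1 / 0.3522 = 2.83930
Bₛ = (B − 1)/(n − 1) = (2.83930 − 1)/(4 − 1) = 1.83930/3 = 0.61310

0.613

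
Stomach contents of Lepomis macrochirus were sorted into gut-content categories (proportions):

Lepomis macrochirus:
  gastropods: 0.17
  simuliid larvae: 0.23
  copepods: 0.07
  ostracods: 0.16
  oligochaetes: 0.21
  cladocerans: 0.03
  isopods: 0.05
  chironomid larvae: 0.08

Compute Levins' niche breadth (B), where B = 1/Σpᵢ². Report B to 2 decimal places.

6.02

Σpᵢ² = 0.17² + 0.23² + 0.07² + 0.16² + 0.21² + 0.03² + 0.05² + 0.08² = 0.0289 + 0.0529 + 0.0049 + 0.0256 + 0.0441 + 0.0009 + 0.0025 + 0.0064 = 0.1662
B = 1 / 0.1662 = 6.0168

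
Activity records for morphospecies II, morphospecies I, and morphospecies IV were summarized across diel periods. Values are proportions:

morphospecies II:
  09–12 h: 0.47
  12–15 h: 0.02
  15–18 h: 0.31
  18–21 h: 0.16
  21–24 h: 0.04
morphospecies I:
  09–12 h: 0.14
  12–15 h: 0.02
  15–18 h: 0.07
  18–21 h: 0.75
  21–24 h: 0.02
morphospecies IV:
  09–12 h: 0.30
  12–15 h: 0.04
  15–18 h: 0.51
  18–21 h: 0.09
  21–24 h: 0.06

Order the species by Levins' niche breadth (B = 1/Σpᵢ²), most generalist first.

morphospecies II > morphospecies IV > morphospecies I

Σp_IIᵢ² = 0.47² + 0.02² + 0.31² + 0.16² + 0.04² = 0.2209 + 0.0004 + 0.0961 + 0.0256 + 0.0016 = 0.3446
B_II = 1 / 0.3446 = 2.9019
Σp_Iᵢ² = 0.14² + 0.02² + 0.07² + 0.75² + 0.02² = 0.0196 + 0.0004 + 0.0049 + 0.5625 + 0.0004 = 0.5878
B_I = 1 / 0.5878 = 1.7013
Σp_IVᵢ² = 0.30² + 0.04² + 0.51² + 0.09² + 0.06² = 0.0900 + 0.0016 + 0.2601 + 0.0081 + 0.0036 = 0.3634
B_IV = 1 / 0.3634 = 2.7518
Ranking by B (broadest → narrowest): morphospecies II (2.90) > morphospecies IV (2.75) > morphospecies I (1.70)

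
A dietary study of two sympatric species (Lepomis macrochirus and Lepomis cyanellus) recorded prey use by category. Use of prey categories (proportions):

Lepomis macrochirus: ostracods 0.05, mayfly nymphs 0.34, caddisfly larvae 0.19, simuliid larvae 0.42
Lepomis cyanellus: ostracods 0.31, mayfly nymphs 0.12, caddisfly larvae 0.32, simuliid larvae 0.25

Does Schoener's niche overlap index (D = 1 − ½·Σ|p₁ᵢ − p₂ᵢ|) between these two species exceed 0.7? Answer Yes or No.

Σ|p₁ᵢ − p₂ᵢ| = 0.26 + 0.22 + 0.13 + 0.17 = 0.78
D = 1 − ½ × 0.78 = 1 − 0.390 = 0.6100
D = 0.6100 < 0.7 → No.

No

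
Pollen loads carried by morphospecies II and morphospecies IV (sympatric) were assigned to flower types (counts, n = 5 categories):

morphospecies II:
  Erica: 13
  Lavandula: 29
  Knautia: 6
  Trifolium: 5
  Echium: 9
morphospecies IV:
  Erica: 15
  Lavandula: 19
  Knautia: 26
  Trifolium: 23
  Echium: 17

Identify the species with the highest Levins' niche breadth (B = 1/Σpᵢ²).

morphospecies IV

Proportions for morphospecies II (n=62): 13/62=0.2097, 29/62=0.4677, 6/62=0.0968, 5/62=0.0806, 9/62=0.1452
Proportions for morphospecies IV (n=100): 15/100=0.1500, 19/100=0.1900, 26/100=0.2600, 23/100=0.2300, 17/100=0.1700
Σp_IIᵢ² = 0.2097² + 0.4677² + 0.0968² + 0.0806² + 0.1452² = 0.043974 + 0.218743 + 0.009370 + 0.006496 + 0.021083 = 0.299666
B_II = 1 / 0.299666 = 3.3370
Σp_IVᵢ² = 0.1500² + 0.1900² + 0.2600² + 0.2300² + 0.1700² = 0.022500 + 0.036100 + 0.067600 + 0.052900 + 0.028900 = 0.208000
B_IV = 1 / 0.208000 = 4.8077
Highest B → broadest niche (most generalist): morphospecies IV (B = 4.81).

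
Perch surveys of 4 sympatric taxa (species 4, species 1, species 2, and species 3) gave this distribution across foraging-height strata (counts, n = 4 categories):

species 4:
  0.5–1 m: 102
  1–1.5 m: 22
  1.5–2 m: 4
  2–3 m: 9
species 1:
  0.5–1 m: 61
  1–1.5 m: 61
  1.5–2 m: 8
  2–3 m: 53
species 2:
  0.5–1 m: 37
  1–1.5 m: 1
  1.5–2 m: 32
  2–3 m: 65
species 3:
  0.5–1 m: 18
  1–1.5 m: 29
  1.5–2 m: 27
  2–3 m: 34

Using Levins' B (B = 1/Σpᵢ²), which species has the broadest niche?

species 3

Proportions for species 4 (n=137): 102/137=0.7445, 22/137=0.1606, 4/137=0.0292, 9/137=0.0657
Proportions for species 1 (n=183): 61/183=0.3333, 61/183=0.3333, 8/183=0.0437, 53/183=0.2896
Proportions for species 2 (n=135): 37/135=0.2741, 1/135=0.0074, 32/135=0.2370, 65/135=0.4815
Proportions for species 3 (n=108): 18/108=0.1667, 29/108=0.2685, 27/108=0.2500, 34/108=0.3148
Σp_4ᵢ² = 0.7445² + 0.1606² + 0.0292² + 0.0657² = 0.554280 + 0.025792 + 0.000853 + 0.004316 = 0.585241
B_4 = 1 / 0.585241 = 1.7087
Σp_1ᵢ² = 0.3333² + 0.3333² + 0.0437² + 0.2896² = 0.111089 + 0.111089 + 0.001910 + 0.083868 = 0.307956
B_1 = 1 / 0.307956 = 3.2472
Σp_2ᵢ² = 0.2741² + 0.0074² + 0.2370² + 0.4815² = 0.075131 + 0.000055 + 0.056169 + 0.231842 = 0.363197
B_2 = 1 / 0.363197 = 2.7533
Σp_3ᵢ² = 0.1667² + 0.2685² + 0.2500² + 0.3148² = 0.027789 + 0.072092 + 0.062500 + 0.099099 = 0.261480
B_3 = 1 / 0.261480 = 3.8244
Highest B → broadest niche (most generalist): species 3 (B = 3.82).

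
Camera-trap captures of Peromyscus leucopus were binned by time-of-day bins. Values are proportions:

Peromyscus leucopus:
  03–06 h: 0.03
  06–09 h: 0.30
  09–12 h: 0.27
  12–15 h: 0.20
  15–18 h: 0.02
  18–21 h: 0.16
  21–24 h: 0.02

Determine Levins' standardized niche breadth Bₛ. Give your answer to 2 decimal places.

Σpᵢ² = 0.03² + 0.30² + 0.27² + 0.20² + 0.02² + 0.16² + 0.02² = 0.0009 + 0.0900 + 0.0729 + 0.0400 + 0.0004 + 0.0256 + 0.0004 = 0.2302
B = 1 / 0.2302 = 4.3440
Bₛ = (B − 1)/(n − 1) = (4.3440 − 1)/(7 − 1) = 3.3440/6 = 0.5573

0.56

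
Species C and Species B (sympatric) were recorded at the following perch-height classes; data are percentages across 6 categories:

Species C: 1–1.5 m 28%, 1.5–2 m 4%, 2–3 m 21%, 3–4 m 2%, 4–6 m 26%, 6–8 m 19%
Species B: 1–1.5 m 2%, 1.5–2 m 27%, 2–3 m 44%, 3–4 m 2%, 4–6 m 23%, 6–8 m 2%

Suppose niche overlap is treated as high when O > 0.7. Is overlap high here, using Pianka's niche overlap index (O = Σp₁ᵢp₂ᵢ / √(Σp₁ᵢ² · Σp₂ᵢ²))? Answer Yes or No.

Convert percentages to proportions (divide by 100).
Σ p₁ᵢp₂ᵢ = 0.0056 + 0.0108 + 0.0924 + 0.0004 + 0.0598 + 0.0038 = 0.1728
Σp_1ᵢ² = 0.28² + 0.04² + 0.21² + 0.02² + 0.26² + 0.19² = 0.0784 + 0.0016 + 0.0441 + 0.0004 + 0.0676 + 0.0361 = 0.2282
Σp_2ᵢ² = 0.02² + 0.27² + 0.44² + 0.02² + 0.23² + 0.02² = 0.0004 + 0.0729 + 0.1936 + 0.0004 + 0.0529 + 0.0004 = 0.3206
O = 0.1728 / √(0.2282 × 0.3206) = 0.1728 / 0.27048 = 0.6389
O = 0.6389 < 0.7 → No.

No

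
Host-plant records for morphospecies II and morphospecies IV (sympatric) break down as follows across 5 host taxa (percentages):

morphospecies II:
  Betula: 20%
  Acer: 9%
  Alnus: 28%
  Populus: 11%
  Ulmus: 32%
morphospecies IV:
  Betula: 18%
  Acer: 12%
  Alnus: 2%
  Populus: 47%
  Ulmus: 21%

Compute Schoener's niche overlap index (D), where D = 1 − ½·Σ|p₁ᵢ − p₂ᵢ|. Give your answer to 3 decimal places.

0.610

Convert percentages to proportions (divide by 100).
Σ|p₁ᵢ − p₂ᵢ| = 0.02 + 0.03 + 0.26 + 0.36 + 0.11 = 0.78
D = 1 − ½ × 0.78 = 1 − 0.390 = 0.61000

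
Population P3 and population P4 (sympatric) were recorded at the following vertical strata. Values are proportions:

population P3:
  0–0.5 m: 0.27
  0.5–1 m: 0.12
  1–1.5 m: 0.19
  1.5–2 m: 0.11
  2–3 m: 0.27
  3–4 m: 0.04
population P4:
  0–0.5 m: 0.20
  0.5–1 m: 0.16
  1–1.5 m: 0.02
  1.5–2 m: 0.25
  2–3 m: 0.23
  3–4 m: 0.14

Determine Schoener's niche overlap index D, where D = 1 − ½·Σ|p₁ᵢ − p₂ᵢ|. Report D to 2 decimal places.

Σ|p₁ᵢ − p₂ᵢ| = 0.07 + 0.04 + 0.17 + 0.14 + 0.04 + 0.10 = 0.56
D = 1 − ½ × 0.56 = 1 − 0.280 = 0.7200

0.72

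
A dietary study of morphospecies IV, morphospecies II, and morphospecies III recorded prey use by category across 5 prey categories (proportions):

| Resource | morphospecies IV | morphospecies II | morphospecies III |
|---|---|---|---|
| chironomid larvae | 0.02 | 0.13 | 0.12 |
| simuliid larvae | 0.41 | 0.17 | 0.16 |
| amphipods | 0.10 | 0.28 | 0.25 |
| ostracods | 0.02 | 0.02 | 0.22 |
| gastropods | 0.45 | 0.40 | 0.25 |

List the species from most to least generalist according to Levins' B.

morphospecies III > morphospecies II > morphospecies IV

Σp_IVᵢ² = 0.02² + 0.41² + 0.10² + 0.02² + 0.45² = 0.0004 + 0.1681 + 0.0100 + 0.0004 + 0.2025 = 0.3814
B_IV = 1 / 0.3814 = 2.6219
Σp_IIᵢ² = 0.13² + 0.17² + 0.28² + 0.02² + 0.40² = 0.0169 + 0.0289 + 0.0784 + 0.0004 + 0.1600 = 0.2846
B_II = 1 / 0.2846 = 3.5137
Σp_IIIᵢ² = 0.12² + 0.16² + 0.25² + 0.22² + 0.25² = 0.0144 + 0.0256 + 0.0625 + 0.0484 + 0.0625 = 0.2134
B_III = 1 / 0.2134 = 4.6860
Ranking by B (broadest → narrowest): morphospecies III (4.69) > morphospecies II (3.51) > morphospecies IV (2.62)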